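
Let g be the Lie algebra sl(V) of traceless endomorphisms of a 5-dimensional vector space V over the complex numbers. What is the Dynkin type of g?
This is sl(5), which has dimension 5^2 - 1 = 24 and rank 5 - 1 = 4 (a Cartan subalgebra is the diagonal traceless matrices). In the classification of classical Lie algebras, the special linear algebra sl(n+1) has type A_n; here n = 4, so the Dynkin diagram is a chain of 4 nodes with single edges (A_4). Hence the type is A_4.

A4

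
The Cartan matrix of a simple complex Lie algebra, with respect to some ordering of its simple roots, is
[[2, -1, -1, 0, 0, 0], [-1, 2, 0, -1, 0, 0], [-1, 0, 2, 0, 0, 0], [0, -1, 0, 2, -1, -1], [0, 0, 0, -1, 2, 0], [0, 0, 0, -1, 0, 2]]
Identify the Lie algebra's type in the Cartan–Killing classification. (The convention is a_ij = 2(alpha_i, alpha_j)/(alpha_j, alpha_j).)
D_6

The matrix has rank 6 with 2's on the diagonal. Reading the off-diagonal entries as Dynkin edges (a single edge where a_ij = a_ji = -1; a double or triple edge where a_ij * a_ji = 2 or 3), the diagram is a chain of 4 nodes with a fork of two nodes at one end (D_6). One simple-root ordering that puts it in standard form is (alpha_3, alpha_1, alpha_2, alpha_4, alpha_5, alpha_6). So the algebra is type D_6, i.e. so(12).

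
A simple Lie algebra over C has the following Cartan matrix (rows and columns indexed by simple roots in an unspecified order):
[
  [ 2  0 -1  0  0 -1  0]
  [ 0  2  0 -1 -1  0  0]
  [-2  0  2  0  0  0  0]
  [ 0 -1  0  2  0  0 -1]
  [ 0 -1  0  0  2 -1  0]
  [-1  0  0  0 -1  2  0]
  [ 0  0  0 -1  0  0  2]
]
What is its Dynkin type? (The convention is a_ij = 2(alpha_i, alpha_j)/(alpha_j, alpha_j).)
type C_7

The matrix has rank 7 with 2's on the diagonal. Reading the off-diagonal entries as Dynkin edges (a single edge where a_ij = a_ji = -1; a double or triple edge where a_ij * a_ji = 2 or 3), the diagram is a chain of 7 nodes with a double edge at one end; the terminal node there is the unique long simple root (C_7). One simple-root ordering that puts it in standard form is (alpha_7, alpha_4, alpha_2, alpha_5, alpha_6, alpha_1, alpha_3). So the algebra is type C_7, i.e. sp(14).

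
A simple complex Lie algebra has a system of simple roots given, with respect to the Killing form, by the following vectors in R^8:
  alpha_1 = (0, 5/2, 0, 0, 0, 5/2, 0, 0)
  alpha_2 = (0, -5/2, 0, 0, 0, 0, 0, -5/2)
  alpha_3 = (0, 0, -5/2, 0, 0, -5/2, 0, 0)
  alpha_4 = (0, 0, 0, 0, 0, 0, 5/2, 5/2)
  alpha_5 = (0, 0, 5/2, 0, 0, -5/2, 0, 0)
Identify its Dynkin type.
type D_5

Compute the Cartan integers a_ij = 2(alpha_i, alpha_j)/(alpha_j, alpha_j); the resulting 5x5 Cartan matrix is
[[2, -1, -1, 0, -1], [-1, 2, 0, -1, 0], [-1, 0, 2, 0, 0], [0, -1, 0, 2, 0], [-1, 0, 0, 0, 2]].
All simple roots have the same length, so the diagram is simply laced. The associated Dynkin diagram is a chain of 3 nodes with a fork of two nodes at one end (D_5), so the type is D_5 (the algebra so(10)).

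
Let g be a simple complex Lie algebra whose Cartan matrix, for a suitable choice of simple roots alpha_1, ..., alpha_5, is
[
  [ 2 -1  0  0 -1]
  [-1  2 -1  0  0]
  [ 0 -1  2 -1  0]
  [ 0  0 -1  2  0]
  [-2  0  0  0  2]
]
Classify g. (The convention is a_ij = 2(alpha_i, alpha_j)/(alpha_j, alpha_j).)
The matrix has rank 5 with 2's on the diagonal. Reading the off-diagonal entries as Dynkin edges (a single edge where a_ij = a_ji = -1; a double or triple edge where a_ij * a_ji = 2 or 3), the diagram is a chain of 5 nodes with a double edge at one end; the terminal node there is the unique long simple root (C_5). One simple-root ordering that puts it in standard form is (alpha_4, alpha_3, alpha_2, alpha_1, alpha_5). So the algebra is type C_5, i.e. sp(10).

type C_5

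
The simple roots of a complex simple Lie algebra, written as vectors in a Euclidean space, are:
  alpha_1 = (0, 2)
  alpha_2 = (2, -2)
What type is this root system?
B_2

Compute the Cartan integers a_ij = 2(alpha_i, alpha_j)/(alpha_j, alpha_j); the resulting 2x2 Cartan matrix is
[[2, -1], [-2, 2]].
The roots have two lengths (squared-length ratio 2:1); the short ones are alpha_{1}. The associated Dynkin diagram is a chain of 2 nodes with a double edge at one end; the terminal node there is the unique short simple root (B_2), so the type is B_2 (the algebra so(5)).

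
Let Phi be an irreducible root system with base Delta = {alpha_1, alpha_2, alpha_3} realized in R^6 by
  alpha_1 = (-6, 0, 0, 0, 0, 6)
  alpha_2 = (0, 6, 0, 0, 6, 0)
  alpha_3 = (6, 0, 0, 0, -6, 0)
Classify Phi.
A_3

Compute the Cartan integers a_ij = 2(alpha_i, alpha_j)/(alpha_j, alpha_j); the resulting 3x3 Cartan matrix is
[[2, 0, -1], [0, 2, -1], [-1, -1, 2]].
All simple roots have the same length, so the diagram is simply laced. The associated Dynkin diagram is a chain of 3 nodes with single edges (A_3), so the type is A_3 (the algebra sl(4)).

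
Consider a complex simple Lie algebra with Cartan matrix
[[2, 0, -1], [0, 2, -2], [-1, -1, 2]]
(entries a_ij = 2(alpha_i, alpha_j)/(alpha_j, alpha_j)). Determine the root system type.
C3

The matrix has rank 3 with 2's on the diagonal. Reading the off-diagonal entries as Dynkin edges (a single edge where a_ij = a_ji = -1; a double or triple edge where a_ij * a_ji = 2 or 3), the diagram is a chain of 3 nodes with a double edge at one end; the terminal node there is the unique long simple root (C_3). One simple-root ordering that puts it in standard form is (alpha_1, alpha_3, alpha_2). So the algebra is type C_3, i.e. sp(6).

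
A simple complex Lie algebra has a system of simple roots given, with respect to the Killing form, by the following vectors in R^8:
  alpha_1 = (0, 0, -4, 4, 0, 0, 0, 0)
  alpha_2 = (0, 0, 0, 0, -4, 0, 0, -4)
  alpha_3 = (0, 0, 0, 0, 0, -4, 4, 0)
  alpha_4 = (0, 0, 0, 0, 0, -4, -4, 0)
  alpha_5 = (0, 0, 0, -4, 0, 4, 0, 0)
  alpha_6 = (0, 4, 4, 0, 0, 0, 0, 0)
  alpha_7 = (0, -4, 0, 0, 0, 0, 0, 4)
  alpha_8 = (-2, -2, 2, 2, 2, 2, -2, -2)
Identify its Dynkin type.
type E_8

Compute the Cartan integers a_ij = 2(alpha_i, alpha_j)/(alpha_j, alpha_j); the resulting 8x8 Cartan matrix is
[[2, 0, 0, 0, -1, -1, 0, 0], [0, 2, 0, 0, 0, 0, -1, 0], [0, 0, 2, 0, -1, 0, 0, -1], [0, 0, 0, 2, -1, 0, 0, 0], [-1, 0, -1, -1, 2, 0, 0, 0], [-1, 0, 0, 0, 0, 2, -1, 0], [0, -1, 0, 0, 0, -1, 2, 0], [0, 0, -1, 0, 0, 0, 0, 2]].
All simple roots have the same length, so the diagram is simply laced. The associated Dynkin diagram is a chain of 7 nodes with one extra node attached to the third node from one end (E_8), so the type is E_8.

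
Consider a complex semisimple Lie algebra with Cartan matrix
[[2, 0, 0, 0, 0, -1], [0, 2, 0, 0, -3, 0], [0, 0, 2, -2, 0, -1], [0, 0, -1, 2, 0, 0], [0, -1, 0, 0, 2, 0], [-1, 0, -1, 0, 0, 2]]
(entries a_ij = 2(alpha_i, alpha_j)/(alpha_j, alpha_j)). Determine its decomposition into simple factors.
B_4 + G_2

The diagram associated to this matrix has two connected components: the simple roots {alpha_1, alpha_3, alpha_4, alpha_6} form a chain of 4 nodes with a double edge at one end; the terminal node there is the unique short simple root (B_4), and {alpha_2, alpha_5} form two nodes joined by a triple edge (G_2). A semisimple Lie algebra decomposes uniquely as the direct sum of simple ideals, one per connected component of its Dynkin diagram, so g ≅ B_4 ⊕ G_2 (dimension 36 + 14 = 50).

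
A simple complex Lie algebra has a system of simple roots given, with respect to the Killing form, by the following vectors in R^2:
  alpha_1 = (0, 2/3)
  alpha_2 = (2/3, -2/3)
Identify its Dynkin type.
B_2

Compute the Cartan integers a_ij = 2(alpha_i, alpha_j)/(alpha_j, alpha_j); the resulting 2x2 Cartan matrix is
[[2, -1], [-2, 2]].
The roots have two lengths (squared-length ratio 2:1); the short ones are alpha_{1}. The associated Dynkin diagram is a chain of 2 nodes with a double edge at one end; the terminal node there is the unique short simple root (B_2), so the type is B_2 (the algebra so(5)).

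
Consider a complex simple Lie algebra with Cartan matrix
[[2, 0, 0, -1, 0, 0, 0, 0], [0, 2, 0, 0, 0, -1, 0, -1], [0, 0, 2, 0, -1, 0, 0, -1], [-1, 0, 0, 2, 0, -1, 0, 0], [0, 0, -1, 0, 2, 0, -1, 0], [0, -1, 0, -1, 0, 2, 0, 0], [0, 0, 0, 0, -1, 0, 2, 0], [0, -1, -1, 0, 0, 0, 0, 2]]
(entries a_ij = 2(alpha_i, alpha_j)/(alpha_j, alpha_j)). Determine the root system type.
The matrix has rank 8 with 2's on the diagonal. Reading the off-diagonal entries as Dynkin edges (a single edge where a_ij = a_ji = -1; a double or triple edge where a_ij * a_ji = 2 or 3), the diagram is a chain of 8 nodes with single edges (A_8). One simple-root ordering that puts it in standard form is (alpha_1, alpha_4, alpha_6, alpha_2, alpha_8, alpha_3, alpha_5, alpha_7). So the algebra is type A_8, i.e. sl(9).

A_8 (sl(9))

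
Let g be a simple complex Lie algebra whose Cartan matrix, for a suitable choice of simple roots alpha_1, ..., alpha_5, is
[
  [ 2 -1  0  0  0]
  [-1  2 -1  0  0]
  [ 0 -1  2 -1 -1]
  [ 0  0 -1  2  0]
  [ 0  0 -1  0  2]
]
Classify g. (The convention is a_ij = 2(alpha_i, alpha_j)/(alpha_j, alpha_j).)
The matrix has rank 5 with 2's on the diagonal. Reading the off-diagonal entries as Dynkin edges (a single edge where a_ij = a_ji = -1; a double or triple edge where a_ij * a_ji = 2 or 3), the diagram is a chain of 3 nodes with a fork of two nodes at one end (D_5). One simple-root ordering that puts it in standard form is (alpha_1, alpha_2, alpha_3, alpha_5, alpha_4). So the algebra is type D_5, i.e. so(10).

D5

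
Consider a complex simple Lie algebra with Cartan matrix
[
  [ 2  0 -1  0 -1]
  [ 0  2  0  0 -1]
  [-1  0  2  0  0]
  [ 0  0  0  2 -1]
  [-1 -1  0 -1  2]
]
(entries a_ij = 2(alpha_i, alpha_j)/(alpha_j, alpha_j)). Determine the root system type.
type D_5

The matrix has rank 5 with 2's on the diagonal. Reading the off-diagonal entries as Dynkin edges (a single edge where a_ij = a_ji = -1; a double or triple edge where a_ij * a_ji = 2 or 3), the diagram is a chain of 3 nodes with a fork of two nodes at one end (D_5). One simple-root ordering that puts it in standard form is (alpha_3, alpha_1, alpha_5, alpha_2, alpha_4). So the algebra is type D_5, i.e. so(10).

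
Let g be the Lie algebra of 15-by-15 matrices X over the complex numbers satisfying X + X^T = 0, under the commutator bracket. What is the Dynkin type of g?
B7

This is so(15) with 15 odd, which has dimension 15(15-1)/2 = 105 and rank (15-1)/2 = 7. In the classification of classical Lie algebras, the orthogonal algebra so(2n+1) in an odd number of variables has type B_n; here n = 7, so the Dynkin diagram is a chain of 7 nodes with a double edge at one end; the terminal node there is the unique short simple root (B_7). Hence the type is B_7.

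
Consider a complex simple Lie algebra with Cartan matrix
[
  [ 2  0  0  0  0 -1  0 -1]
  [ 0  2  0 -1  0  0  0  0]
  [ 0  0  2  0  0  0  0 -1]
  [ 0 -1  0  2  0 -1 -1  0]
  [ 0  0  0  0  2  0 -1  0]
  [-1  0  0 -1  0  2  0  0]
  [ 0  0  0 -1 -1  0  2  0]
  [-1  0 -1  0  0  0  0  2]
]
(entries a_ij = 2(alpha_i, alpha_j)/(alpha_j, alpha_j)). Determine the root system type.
The matrix has rank 8 with 2's on the diagonal. Reading the off-diagonal entries as Dynkin edges (a single edge where a_ij = a_ji = -1; a double or triple edge where a_ij * a_ji = 2 or 3), the diagram is a chain of 7 nodes with one extra node attached to the third node from one end (E_8). One simple-root ordering that puts it in standard form is (alpha_5, alpha_2, alpha_7, alpha_4, alpha_6, alpha_1, alpha_8, alpha_3). So the algebra is type E_8.

type E_8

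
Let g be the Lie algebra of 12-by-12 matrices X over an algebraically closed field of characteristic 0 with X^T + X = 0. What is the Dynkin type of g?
This is so(12) with 12 even, which has dimension 12(12-1)/2 = 66 and rank 12/2 = 6. In the classification of classical Lie algebras, the orthogonal algebra so(2n) in an even number of variables has type D_n; here n = 6, so the Dynkin diagram is a chain of 4 nodes with a fork of two nodes at one end (D_6). Hence the type is D_6.

type D_6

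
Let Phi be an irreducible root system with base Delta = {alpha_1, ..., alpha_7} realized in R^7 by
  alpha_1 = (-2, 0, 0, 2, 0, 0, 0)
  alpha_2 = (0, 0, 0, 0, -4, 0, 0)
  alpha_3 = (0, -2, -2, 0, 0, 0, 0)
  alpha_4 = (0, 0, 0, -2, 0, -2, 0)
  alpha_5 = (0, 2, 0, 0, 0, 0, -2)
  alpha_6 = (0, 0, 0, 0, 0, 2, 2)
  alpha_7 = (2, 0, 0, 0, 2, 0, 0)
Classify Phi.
type C_7

Compute the Cartan integers a_ij = 2(alpha_i, alpha_j)/(alpha_j, alpha_j); the resulting 7x7 Cartan matrix is
[[2, 0, 0, -1, 0, 0, -1], [0, 2, 0, 0, 0, 0, -2], [0, 0, 2, 0, -1, 0, 0], [-1, 0, 0, 2, 0, -1, 0], [0, 0, -1, 0, 2, -1, 0], [0, 0, 0, -1, -1, 2, 0], [-1, -1, 0, 0, 0, 0, 2]].
The roots have two lengths (squared-length ratio 2:1); the short ones are alpha_{1,3,4,5,6,7}. The associated Dynkin diagram is a chain of 7 nodes with a double edge at one end; the terminal node there is the unique long simple root (C_7), so the type is C_7 (the algebra sp(14)).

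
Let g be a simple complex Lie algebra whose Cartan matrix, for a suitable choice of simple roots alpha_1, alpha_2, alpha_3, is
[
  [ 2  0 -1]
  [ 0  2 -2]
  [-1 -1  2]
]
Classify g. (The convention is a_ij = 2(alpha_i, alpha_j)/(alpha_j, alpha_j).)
C3

The matrix has rank 3 with 2's on the diagonal. Reading the off-diagonal entries as Dynkin edges (a single edge where a_ij = a_ji = -1; a double or triple edge where a_ij * a_ji = 2 or 3), the diagram is a chain of 3 nodes with a double edge at one end; the terminal node there is the unique long simple root (C_3). One simple-root ordering that puts it in standard form is (alpha_1, alpha_3, alpha_2). So the algebra is type C_3, i.e. sp(6).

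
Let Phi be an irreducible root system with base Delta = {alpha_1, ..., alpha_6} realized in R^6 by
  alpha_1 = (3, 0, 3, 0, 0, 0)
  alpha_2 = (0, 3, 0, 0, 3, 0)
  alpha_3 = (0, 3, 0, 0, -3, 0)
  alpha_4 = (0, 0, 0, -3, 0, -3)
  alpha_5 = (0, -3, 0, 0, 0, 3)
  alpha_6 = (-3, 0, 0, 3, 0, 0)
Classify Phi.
Compute the Cartan integers a_ij = 2(alpha_i, alpha_j)/(alpha_j, alpha_j); the resulting 6x6 Cartan matrix is
[[2, 0, 0, 0, 0, -1], [0, 2, 0, 0, -1, 0], [0, 0, 2, 0, -1, 0], [0, 0, 0, 2, -1, -1], [0, -1, -1, -1, 2, 0], [-1, 0, 0, -1, 0, 2]].
All simple roots have the same length, so the diagram is simply laced. The associated Dynkin diagram is a chain of 4 nodes with a fork of two nodes at one end (D_6), so the type is D_6 (the algebra so(12)).

type D_6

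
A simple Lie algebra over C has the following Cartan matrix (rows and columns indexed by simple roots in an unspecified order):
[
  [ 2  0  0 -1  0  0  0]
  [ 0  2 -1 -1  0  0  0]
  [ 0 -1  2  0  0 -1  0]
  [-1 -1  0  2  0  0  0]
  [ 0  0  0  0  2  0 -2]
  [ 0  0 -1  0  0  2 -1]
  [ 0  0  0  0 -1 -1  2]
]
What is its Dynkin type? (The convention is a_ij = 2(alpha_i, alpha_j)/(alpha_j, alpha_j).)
The matrix has rank 7 with 2's on the diagonal. Reading the off-diagonal entries as Dynkin edges (a single edge where a_ij = a_ji = -1; a double or triple edge where a_ij * a_ji = 2 or 3), the diagram is a chain of 7 nodes with a double edge at one end; the terminal node there is the unique long simple root (C_7). One simple-root ordering that puts it in standard form is (alpha_1, alpha_4, alpha_2, alpha_3, alpha_6, alpha_7, alpha_5). So the algebra is type C_7, i.e. sp(14).

C_7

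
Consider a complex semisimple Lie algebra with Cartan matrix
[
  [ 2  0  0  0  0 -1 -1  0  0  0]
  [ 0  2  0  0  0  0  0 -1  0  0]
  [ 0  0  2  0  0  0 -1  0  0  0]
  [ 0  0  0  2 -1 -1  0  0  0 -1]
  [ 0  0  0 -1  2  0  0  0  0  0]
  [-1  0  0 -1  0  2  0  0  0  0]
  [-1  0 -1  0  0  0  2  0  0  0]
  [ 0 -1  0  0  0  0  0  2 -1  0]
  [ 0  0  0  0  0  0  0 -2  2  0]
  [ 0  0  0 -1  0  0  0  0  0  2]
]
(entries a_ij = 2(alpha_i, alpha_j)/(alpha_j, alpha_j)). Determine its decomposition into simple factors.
The diagram associated to this matrix has two connected components: the simple roots {alpha_2, alpha_8, alpha_9} form a chain of 3 nodes with a double edge at one end; the terminal node there is the unique long simple root (C_3), and {alpha_1, alpha_3, alpha_4, alpha_5, alpha_6, alpha_7, alpha_10} form a chain of 5 nodes with a fork of two nodes at one end (D_7). A semisimple Lie algebra decomposes uniquely as the direct sum of simple ideals, one per connected component of its Dynkin diagram, so g ≅ C_3 ⊕ D_7 (dimension 21 + 91 = 112).

C3 ⊕ D7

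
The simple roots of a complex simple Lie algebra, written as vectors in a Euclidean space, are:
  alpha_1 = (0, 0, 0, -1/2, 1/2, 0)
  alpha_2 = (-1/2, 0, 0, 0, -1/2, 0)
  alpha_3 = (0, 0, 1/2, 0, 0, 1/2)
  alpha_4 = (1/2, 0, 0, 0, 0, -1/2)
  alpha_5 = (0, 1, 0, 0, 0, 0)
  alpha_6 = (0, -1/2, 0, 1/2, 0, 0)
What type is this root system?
C_6

Compute the Cartan integers a_ij = 2(alpha_i, alpha_j)/(alpha_j, alpha_j); the resulting 6x6 Cartan matrix is
[[2, -1, 0, 0, 0, -1], [-1, 2, 0, -1, 0, 0], [0, 0, 2, -1, 0, 0], [0, -1, -1, 2, 0, 0], [0, 0, 0, 0, 2, -2], [-1, 0, 0, 0, -1, 2]].
The roots have two lengths (squared-length ratio 2:1); the short ones are alpha_{1,2,3,4,6}. The associated Dynkin diagram is a chain of 6 nodes with a double edge at one end; the terminal node there is the unique long simple root (C_6), so the type is C_6 (the algebra sp(12)).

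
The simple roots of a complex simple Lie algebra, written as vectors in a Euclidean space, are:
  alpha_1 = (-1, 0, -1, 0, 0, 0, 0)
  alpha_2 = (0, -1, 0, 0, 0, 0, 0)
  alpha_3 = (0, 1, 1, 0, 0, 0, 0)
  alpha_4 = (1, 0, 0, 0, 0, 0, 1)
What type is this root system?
B_4

Compute the Cartan integers a_ij = 2(alpha_i, alpha_j)/(alpha_j, alpha_j); the resulting 4x4 Cartan matrix is
[[2, 0, -1, -1], [0, 2, -1, 0], [-1, -2, 2, 0], [-1, 0, 0, 2]].
The roots have two lengths (squared-length ratio 2:1); the short ones are alpha_{2}. The associated Dynkin diagram is a chain of 4 nodes with a double edge at one end; the terminal node there is the unique short simple root (B_4), so the type is B_4 (the algebra so(9)).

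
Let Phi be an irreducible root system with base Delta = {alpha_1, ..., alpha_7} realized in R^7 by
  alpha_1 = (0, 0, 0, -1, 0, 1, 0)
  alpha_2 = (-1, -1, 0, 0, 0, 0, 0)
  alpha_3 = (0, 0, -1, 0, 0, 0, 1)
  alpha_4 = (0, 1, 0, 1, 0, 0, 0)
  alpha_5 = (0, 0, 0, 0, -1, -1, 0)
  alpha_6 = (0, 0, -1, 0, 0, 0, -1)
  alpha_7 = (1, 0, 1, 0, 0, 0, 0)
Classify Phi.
Compute the Cartan integers a_ij = 2(alpha_i, alpha_j)/(alpha_j, alpha_j); the resulting 7x7 Cartan matrix is
[[2, 0, 0, -1, -1, 0, 0], [0, 2, 0, -1, 0, 0, -1], [0, 0, 2, 0, 0, 0, -1], [-1, -1, 0, 2, 0, 0, 0], [-1, 0, 0, 0, 2, 0, 0], [0, 0, 0, 0, 0, 2, -1], [0, -1, -1, 0, 0, -1, 2]].
All simple roots have the same length, so the diagram is simply laced. The associated Dynkin diagram is a chain of 5 nodes with a fork of two nodes at one end (D_7), so the type is D_7 (the algebra so(14)).

D_7 (so(14))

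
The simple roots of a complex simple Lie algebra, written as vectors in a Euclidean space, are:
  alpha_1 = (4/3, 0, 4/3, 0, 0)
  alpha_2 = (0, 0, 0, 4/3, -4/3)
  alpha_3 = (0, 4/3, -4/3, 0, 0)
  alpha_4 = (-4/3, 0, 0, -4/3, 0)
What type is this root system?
Compute the Cartan integers a_ij = 2(alpha_i, alpha_j)/(alpha_j, alpha_j); the resulting 4x4 Cartan matrix is
[[2, 0, -1, -1], [0, 2, 0, -1], [-1, 0, 2, 0], [-1, -1, 0, 2]].
All simple roots have the same length, so the diagram is simply laced. The associated Dynkin diagram is a chain of 4 nodes with single edges (A_4), so the type is A_4 (the algebra sl(5)).

A_4 (sl(5))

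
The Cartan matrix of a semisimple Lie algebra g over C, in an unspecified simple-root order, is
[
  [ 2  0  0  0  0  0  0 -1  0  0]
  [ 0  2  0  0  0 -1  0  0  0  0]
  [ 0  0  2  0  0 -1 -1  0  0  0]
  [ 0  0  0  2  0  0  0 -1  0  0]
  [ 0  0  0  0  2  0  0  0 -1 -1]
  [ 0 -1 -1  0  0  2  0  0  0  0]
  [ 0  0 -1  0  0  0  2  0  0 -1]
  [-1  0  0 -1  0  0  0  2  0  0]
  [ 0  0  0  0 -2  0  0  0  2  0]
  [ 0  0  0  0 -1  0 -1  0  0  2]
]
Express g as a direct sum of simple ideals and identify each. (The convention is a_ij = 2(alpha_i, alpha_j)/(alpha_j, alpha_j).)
A_3 ⊕ C_7

The diagram associated to this matrix has two connected components: the simple roots {alpha_1, alpha_4, alpha_8} form a chain of 3 nodes with single edges (A_3), and {alpha_2, alpha_3, alpha_5, alpha_6, alpha_7, alpha_9, alpha_10} form a chain of 7 nodes with a double edge at one end; the terminal node there is the unique long simple root (C_7). A semisimple Lie algebra decomposes uniquely as the direct sum of simple ideals, one per connected component of its Dynkin diagram, so g ≅ A_3 ⊕ C_7 (dimension 15 + 105 = 120).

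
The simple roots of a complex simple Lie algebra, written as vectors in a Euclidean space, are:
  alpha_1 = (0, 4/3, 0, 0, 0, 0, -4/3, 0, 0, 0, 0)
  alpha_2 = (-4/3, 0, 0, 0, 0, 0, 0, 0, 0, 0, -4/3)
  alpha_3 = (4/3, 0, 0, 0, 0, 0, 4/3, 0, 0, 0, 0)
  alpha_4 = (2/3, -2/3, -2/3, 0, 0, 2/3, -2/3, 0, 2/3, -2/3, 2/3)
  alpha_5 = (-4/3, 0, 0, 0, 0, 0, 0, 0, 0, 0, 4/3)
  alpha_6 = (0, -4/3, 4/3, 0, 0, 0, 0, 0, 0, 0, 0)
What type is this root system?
type E_6

Compute the Cartan integers a_ij = 2(alpha_i, alpha_j)/(alpha_j, alpha_j); the resulting 6x6 Cartan matrix is
[[2, 0, -1, 0, 0, -1], [0, 2, -1, -1, 0, 0], [-1, -1, 2, 0, -1, 0], [0, -1, 0, 2, 0, 0], [0, 0, -1, 0, 2, 0], [-1, 0, 0, 0, 0, 2]].
All simple roots have the same length, so the diagram is simply laced. The associated Dynkin diagram is a chain of 5 nodes with one extra node attached to the third node from one end (E_6), so the type is E_6.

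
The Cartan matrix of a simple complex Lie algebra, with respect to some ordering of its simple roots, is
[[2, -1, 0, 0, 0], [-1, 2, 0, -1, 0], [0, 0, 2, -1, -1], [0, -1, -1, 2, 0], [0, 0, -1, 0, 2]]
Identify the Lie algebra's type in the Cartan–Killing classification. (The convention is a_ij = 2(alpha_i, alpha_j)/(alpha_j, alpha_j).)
The matrix has rank 5 with 2's on the diagonal. Reading the off-diagonal entries as Dynkin edges (a single edge where a_ij = a_ji = -1; a double or triple edge where a_ij * a_ji = 2 or 3), the diagram is a chain of 5 nodes with single edges (A_5). One simple-root ordering that puts it in standard form is (alpha_5, alpha_3, alpha_4, alpha_2, alpha_1). So the algebra is type A_5, i.e. sl(6).

A5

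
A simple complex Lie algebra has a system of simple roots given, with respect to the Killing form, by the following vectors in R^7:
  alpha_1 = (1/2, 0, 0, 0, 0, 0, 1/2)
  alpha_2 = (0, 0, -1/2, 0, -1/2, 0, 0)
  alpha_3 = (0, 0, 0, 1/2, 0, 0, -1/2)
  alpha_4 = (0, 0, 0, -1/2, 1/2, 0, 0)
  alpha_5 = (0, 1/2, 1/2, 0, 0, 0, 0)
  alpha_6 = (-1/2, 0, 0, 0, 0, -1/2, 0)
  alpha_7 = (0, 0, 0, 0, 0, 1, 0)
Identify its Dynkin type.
C7

Compute the Cartan integers a_ij = 2(alpha_i, alpha_j)/(alpha_j, alpha_j); the resulting 7x7 Cartan matrix is
[[2, 0, -1, 0, 0, -1, 0], [0, 2, 0, -1, -1, 0, 0], [-1, 0, 2, -1, 0, 0, 0], [0, -1, -1, 2, 0, 0, 0], [0, -1, 0, 0, 2, 0, 0], [-1, 0, 0, 0, 0, 2, -1], [0, 0, 0, 0, 0, -2, 2]].
The roots have two lengths (squared-length ratio 2:1); the short ones are alpha_{1,2,3,4,5,6}. The associated Dynkin diagram is a chain of 7 nodes with a double edge at one end; the terminal node there is the unique long simple root (C_7), so the type is C_7 (the algebra sp(14)).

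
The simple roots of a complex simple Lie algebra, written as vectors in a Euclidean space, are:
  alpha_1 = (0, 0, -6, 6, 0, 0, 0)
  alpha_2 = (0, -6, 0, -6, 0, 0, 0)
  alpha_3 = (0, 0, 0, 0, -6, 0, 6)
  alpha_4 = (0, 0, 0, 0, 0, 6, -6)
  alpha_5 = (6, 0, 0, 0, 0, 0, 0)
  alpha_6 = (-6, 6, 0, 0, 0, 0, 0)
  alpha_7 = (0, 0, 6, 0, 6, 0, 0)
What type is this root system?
B_7

Compute the Cartan integers a_ij = 2(alpha_i, alpha_j)/(alpha_j, alpha_j); the resulting 7x7 Cartan matrix is
[[2, -1, 0, 0, 0, 0, -1], [-1, 2, 0, 0, 0, -1, 0], [0, 0, 2, -1, 0, 0, -1], [0, 0, -1, 2, 0, 0, 0], [0, 0, 0, 0, 2, -1, 0], [0, -1, 0, 0, -2, 2, 0], [-1, 0, -1, 0, 0, 0, 2]].
The roots have two lengths (squared-length ratio 2:1); the short ones are alpha_{5}. The associated Dynkin diagram is a chain of 7 nodes with a double edge at one end; the terminal node there is the unique short simple root (B_7), so the type is B_7 (the algebra so(15)).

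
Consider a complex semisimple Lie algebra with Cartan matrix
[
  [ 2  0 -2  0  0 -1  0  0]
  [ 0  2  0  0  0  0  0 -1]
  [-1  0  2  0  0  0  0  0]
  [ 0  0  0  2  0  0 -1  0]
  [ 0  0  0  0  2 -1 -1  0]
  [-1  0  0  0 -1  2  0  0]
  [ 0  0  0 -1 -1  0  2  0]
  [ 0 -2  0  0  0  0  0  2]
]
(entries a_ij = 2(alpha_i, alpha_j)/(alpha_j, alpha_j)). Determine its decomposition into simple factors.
The diagram associated to this matrix has two connected components: the simple roots {alpha_2, alpha_8} form a chain of 2 nodes with a double edge at one end; the terminal node there is the unique short simple root (B_2), and {alpha_1, alpha_3, alpha_4, alpha_5, alpha_6, alpha_7} form a chain of 6 nodes with a double edge at one end; the terminal node there is the unique short simple root (B_6). A semisimple Lie algebra decomposes uniquely as the direct sum of simple ideals, one per connected component of its Dynkin diagram, so g ≅ B_2 ⊕ B_6 (dimension 10 + 78 = 88).

type B_2 ⊕ type B_6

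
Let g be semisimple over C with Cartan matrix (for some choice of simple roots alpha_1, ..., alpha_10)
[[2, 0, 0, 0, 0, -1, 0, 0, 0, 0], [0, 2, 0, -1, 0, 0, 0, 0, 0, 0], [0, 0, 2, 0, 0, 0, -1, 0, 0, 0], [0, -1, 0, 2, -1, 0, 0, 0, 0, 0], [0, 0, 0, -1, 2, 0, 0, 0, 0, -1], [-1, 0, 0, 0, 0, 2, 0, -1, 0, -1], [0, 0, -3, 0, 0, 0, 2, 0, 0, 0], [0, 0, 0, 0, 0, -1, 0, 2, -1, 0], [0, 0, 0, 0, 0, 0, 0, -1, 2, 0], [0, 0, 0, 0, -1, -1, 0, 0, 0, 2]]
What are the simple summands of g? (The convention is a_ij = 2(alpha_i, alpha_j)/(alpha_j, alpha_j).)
The diagram associated to this matrix has two connected components: the simple roots {alpha_1, alpha_2, alpha_4, alpha_5, alpha_6, alpha_8, alpha_9, alpha_10} form a chain of 7 nodes with one extra node attached to the third node from one end (E_8), and {alpha_3, alpha_7} form two nodes joined by a triple edge (G_2). A semisimple Lie algebra decomposes uniquely as the direct sum of simple ideals, one per connected component of its Dynkin diagram, so g ≅ E_8 ⊕ G_2 (dimension 248 + 14 = 262).

E_8 + G_2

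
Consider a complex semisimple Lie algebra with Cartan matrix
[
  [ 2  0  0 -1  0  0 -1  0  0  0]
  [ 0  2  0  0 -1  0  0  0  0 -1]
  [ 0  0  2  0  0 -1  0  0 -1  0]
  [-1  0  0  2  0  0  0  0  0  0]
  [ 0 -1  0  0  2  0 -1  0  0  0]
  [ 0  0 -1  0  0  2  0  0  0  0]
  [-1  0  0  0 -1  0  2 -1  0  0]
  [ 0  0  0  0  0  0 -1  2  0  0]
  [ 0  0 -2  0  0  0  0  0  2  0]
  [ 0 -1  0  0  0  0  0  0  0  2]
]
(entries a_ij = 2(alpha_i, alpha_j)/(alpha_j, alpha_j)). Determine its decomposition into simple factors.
The diagram associated to this matrix has two connected components: the simple roots {alpha_3, alpha_6, alpha_9} form a chain of 3 nodes with a double edge at one end; the terminal node there is the unique long simple root (C_3), and {alpha_1, alpha_2, alpha_4, alpha_5, alpha_7, alpha_8, alpha_10} form a chain of 6 nodes with one extra node attached to the third node from one end (E_7). A semisimple Lie algebra decomposes uniquely as the direct sum of simple ideals, one per connected component of its Dynkin diagram, so g ≅ C_3 ⊕ E_7 (dimension 21 + 133 = 154).

C_3 ⊕ E_7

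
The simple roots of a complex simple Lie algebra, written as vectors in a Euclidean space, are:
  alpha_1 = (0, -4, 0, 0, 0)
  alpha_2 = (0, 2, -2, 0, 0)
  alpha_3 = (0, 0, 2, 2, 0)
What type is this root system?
C3

Compute the Cartan integers a_ij = 2(alpha_i, alpha_j)/(alpha_j, alpha_j); the resulting 3x3 Cartan matrix is
[[2, -2, 0], [-1, 2, -1], [0, -1, 2]].
The roots have two lengths (squared-length ratio 2:1); the short ones are alpha_{2,3}. The associated Dynkin diagram is a chain of 3 nodes with a double edge at one end; the terminal node there is the unique long simple root (C_3), so the type is C_3 (the algebra sp(6)).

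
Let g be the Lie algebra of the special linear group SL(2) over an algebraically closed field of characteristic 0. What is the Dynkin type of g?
This is sl(2), which has dimension 2^2 - 1 = 3 and rank 2 - 1 = 1 (a Cartan subalgebra is the diagonal traceless matrices). In the classification of classical Lie algebras, the special linear algebra sl(n+1) has type A_n; here n = 1, so the Dynkin diagram is a chain of 1 nodes with single edges (A_1). Hence the type is A_1.

A_1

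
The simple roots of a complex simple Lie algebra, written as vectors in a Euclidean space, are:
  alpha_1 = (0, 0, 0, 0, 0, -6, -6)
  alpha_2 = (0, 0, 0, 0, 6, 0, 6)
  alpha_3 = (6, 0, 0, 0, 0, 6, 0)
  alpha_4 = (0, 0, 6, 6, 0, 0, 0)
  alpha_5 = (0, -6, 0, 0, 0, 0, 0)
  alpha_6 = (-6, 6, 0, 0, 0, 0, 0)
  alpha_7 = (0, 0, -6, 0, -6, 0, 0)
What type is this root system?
type B_7

Compute the Cartan integers a_ij = 2(alpha_i, alpha_j)/(alpha_j, alpha_j); the resulting 7x7 Cartan matrix is
[[2, -1, -1, 0, 0, 0, 0], [-1, 2, 0, 0, 0, 0, -1], [-1, 0, 2, 0, 0, -1, 0], [0, 0, 0, 2, 0, 0, -1], [0, 0, 0, 0, 2, -1, 0], [0, 0, -1, 0, -2, 2, 0], [0, -1, 0, -1, 0, 0, 2]].
The roots have two lengths (squared-length ratio 2:1); the short ones are alpha_{5}. The associated Dynkin diagram is a chain of 7 nodes with a double edge at one end; the terminal node there is the unique short simple root (B_7), so the type is B_7 (the algebra so(15)).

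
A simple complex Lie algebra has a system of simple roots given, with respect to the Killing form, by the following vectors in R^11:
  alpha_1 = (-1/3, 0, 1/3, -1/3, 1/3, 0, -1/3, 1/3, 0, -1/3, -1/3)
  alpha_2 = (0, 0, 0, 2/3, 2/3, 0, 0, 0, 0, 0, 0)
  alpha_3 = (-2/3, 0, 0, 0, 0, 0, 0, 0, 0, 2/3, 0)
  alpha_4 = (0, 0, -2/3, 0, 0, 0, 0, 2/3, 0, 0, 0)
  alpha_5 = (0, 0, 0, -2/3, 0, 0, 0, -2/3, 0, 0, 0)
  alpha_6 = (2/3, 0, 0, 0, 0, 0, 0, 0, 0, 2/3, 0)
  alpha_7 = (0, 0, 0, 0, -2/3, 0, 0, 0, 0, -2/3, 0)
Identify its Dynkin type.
Compute the Cartan integers a_ij = 2(alpha_i, alpha_j)/(alpha_j, alpha_j); the resulting 7x7 Cartan matrix is
[[2, 0, 0, 0, 0, -1, 0], [0, 2, 0, 0, -1, 0, -1], [0, 0, 2, 0, 0, 0, -1], [0, 0, 0, 2, -1, 0, 0], [0, -1, 0, -1, 2, 0, 0], [-1, 0, 0, 0, 0, 2, -1], [0, -1, -1, 0, 0, -1, 2]].
All simple roots have the same length, so the diagram is simply laced. The associated Dynkin diagram is a chain of 6 nodes with one extra node attached to the third node from one end (E_7), so the type is E_7.

E_7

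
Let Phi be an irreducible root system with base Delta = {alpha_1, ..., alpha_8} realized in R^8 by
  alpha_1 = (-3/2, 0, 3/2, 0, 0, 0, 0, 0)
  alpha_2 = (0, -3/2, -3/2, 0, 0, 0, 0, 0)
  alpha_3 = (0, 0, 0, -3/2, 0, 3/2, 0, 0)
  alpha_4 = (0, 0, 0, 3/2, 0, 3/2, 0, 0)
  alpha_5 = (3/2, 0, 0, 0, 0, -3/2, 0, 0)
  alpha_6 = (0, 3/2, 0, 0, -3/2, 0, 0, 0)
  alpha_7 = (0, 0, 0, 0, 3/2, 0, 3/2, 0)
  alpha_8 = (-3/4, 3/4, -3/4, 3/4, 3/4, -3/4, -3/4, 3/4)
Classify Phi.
Compute the Cartan integers a_ij = 2(alpha_i, alpha_j)/(alpha_j, alpha_j); the resulting 8x8 Cartan matrix is
[[2, -1, 0, 0, -1, 0, 0, 0], [-1, 2, 0, 0, 0, -1, 0, 0], [0, 0, 2, 0, -1, 0, 0, -1], [0, 0, 0, 2, -1, 0, 0, 0], [-1, 0, -1, -1, 2, 0, 0, 0], [0, -1, 0, 0, 0, 2, -1, 0], [0, 0, 0, 0, 0, -1, 2, 0], [0, 0, -1, 0, 0, 0, 0, 2]].
All simple roots have the same length, so the diagram is simply laced. The associated Dynkin diagram is a chain of 7 nodes with one extra node attached to the third node from one end (E_8), so the type is E_8.

E_8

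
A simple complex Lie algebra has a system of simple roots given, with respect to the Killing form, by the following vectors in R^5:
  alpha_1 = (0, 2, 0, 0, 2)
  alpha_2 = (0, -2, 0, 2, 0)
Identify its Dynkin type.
A2

Compute the Cartan integers a_ij = 2(alpha_i, alpha_j)/(alpha_j, alpha_j); the resulting 2x2 Cartan matrix is
[[2, -1], [-1, 2]].
All simple roots have the same length, so the diagram is simply laced. The associated Dynkin diagram is a chain of 2 nodes with single edges (A_2), so the type is A_2 (the algebra sl(3)).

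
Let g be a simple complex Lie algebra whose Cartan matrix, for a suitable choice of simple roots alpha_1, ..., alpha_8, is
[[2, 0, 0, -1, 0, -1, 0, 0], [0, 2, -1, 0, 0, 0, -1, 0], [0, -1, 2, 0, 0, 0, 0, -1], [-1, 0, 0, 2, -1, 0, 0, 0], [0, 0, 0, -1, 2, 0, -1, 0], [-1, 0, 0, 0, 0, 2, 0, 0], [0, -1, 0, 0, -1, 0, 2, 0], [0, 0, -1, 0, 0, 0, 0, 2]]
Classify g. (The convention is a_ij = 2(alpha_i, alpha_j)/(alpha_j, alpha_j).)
A_8 (sl(9))

The matrix has rank 8 with 2's on the diagonal. Reading the off-diagonal entries as Dynkin edges (a single edge where a_ij = a_ji = -1; a double or triple edge where a_ij * a_ji = 2 or 3), the diagram is a chain of 8 nodes with single edges (A_8). One simple-root ordering that puts it in standard form is (alpha_6, alpha_1, alpha_4, alpha_5, alpha_7, alpha_2, alpha_3, alpha_8). So the algebra is type A_8, i.e. sl(9).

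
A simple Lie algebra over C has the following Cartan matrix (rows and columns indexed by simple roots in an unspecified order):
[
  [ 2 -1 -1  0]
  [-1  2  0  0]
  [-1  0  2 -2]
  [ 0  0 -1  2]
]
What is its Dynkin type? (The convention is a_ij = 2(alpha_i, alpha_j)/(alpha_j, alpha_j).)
B_4 (so(9))

The matrix has rank 4 with 2's on the diagonal. Reading the off-diagonal entries as Dynkin edges (a single edge where a_ij = a_ji = -1; a double or triple edge where a_ij * a_ji = 2 or 3), the diagram is a chain of 4 nodes with a double edge at one end; the terminal node there is the unique short simple root (B_4). One simple-root ordering that puts it in standard form is (alpha_2, alpha_1, alpha_3, alpha_4). So the algebra is type B_4, i.e. so(9).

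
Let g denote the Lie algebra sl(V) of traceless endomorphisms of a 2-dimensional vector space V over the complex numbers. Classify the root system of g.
This is sl(2), which has dimension 2^2 - 1 = 3 and rank 2 - 1 = 1 (a Cartan subalgebra is the diagonal traceless matrices). In the classification of classical Lie algebras, the special linear algebra sl(n+1) has type A_n; here n = 1, so the Dynkin diagram is a chain of 1 nodes with single edges (A_1). Hence the type is A_1.

A1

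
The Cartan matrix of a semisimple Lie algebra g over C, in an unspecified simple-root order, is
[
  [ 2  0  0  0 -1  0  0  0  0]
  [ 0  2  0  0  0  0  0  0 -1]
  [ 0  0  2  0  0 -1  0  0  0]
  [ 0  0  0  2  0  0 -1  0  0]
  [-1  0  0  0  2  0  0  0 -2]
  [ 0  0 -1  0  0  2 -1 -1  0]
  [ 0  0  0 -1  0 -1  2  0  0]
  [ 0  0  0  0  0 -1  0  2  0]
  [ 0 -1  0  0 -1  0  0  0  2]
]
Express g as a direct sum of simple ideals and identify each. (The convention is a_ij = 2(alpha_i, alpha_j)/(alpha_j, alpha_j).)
The diagram associated to this matrix has two connected components: the simple roots {alpha_3, alpha_4, alpha_6, alpha_7, alpha_8} form a chain of 3 nodes with a fork of two nodes at one end (D_5), and {alpha_1, alpha_2, alpha_5, alpha_9} form a chain of 4 nodes with a double edge between the middle two (F_4). A semisimple Lie algebra decomposes uniquely as the direct sum of simple ideals, one per connected component of its Dynkin diagram, so g ≅ D_5 ⊕ F_4 (dimension 45 + 52 = 97).

D_5 (so(10)) ⊕ F_4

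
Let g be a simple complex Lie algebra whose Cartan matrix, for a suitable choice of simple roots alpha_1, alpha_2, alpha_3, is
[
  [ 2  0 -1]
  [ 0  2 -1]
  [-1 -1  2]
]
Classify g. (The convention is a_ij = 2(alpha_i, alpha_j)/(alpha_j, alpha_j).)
The matrix has rank 3 with 2's on the diagonal. Reading the off-diagonal entries as Dynkin edges (a single edge where a_ij = a_ji = -1; a double or triple edge where a_ij * a_ji = 2 or 3), the diagram is a chain of 3 nodes with single edges (A_3). One simple-root ordering that puts it in standard form is (alpha_2, alpha_3, alpha_1). So the algebra is type A_3, i.e. sl(4).

A_3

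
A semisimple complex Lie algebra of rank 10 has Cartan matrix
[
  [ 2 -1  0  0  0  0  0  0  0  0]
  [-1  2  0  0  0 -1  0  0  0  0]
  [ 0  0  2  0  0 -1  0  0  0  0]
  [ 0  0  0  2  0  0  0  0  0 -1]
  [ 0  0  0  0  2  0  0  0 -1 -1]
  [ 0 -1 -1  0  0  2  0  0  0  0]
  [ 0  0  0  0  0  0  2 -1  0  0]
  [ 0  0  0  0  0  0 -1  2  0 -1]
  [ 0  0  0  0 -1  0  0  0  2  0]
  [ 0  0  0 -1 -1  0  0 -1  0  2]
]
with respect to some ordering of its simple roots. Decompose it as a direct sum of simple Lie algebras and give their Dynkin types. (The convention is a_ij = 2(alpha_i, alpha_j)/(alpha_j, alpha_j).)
The diagram associated to this matrix has two connected components: the simple roots {alpha_1, alpha_2, alpha_3, alpha_6} form a chain of 4 nodes with single edges (A_4), and {alpha_4, alpha_5, alpha_7, alpha_8, alpha_9, alpha_10} form a chain of 5 nodes with one extra node attached to the third node from one end (E_6). A semisimple Lie algebra decomposes uniquely as the direct sum of simple ideals, one per connected component of its Dynkin diagram, so g ≅ A_4 ⊕ E_6 (dimension 24 + 78 = 102).

type A_4 + type E_6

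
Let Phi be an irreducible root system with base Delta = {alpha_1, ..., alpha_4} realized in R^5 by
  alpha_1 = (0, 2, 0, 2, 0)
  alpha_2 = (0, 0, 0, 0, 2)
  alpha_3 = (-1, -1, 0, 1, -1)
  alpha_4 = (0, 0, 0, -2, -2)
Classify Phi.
F_4

Compute the Cartan integers a_ij = 2(alpha_i, alpha_j)/(alpha_j, alpha_j); the resulting 4x4 Cartan matrix is
[[2, 0, 0, -1], [0, 2, -1, -1], [0, -1, 2, 0], [-1, -2, 0, 2]].
The roots have two lengths (squared-length ratio 2:1); the short ones are alpha_{2,3}. The associated Dynkin diagram is a chain of 4 nodes with a double edge between the middle two (F_4), so the type is F_4.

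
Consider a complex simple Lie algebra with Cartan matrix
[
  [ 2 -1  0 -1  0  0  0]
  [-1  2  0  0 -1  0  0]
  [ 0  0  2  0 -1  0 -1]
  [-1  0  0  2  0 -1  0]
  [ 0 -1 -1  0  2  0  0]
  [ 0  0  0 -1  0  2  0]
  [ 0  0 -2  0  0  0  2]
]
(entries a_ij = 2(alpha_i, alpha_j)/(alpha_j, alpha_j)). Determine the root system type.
C_7

The matrix has rank 7 with 2's on the diagonal. Reading the off-diagonal entries as Dynkin edges (a single edge where a_ij = a_ji = -1; a double or triple edge where a_ij * a_ji = 2 or 3), the diagram is a chain of 7 nodes with a double edge at one end; the terminal node there is the unique long simple root (C_7). One simple-root ordering that puts it in standard form is (alpha_6, alpha_4, alpha_1, alpha_2, alpha_5, alpha_3, alpha_7). So the algebra is type C_7, i.e. sp(14).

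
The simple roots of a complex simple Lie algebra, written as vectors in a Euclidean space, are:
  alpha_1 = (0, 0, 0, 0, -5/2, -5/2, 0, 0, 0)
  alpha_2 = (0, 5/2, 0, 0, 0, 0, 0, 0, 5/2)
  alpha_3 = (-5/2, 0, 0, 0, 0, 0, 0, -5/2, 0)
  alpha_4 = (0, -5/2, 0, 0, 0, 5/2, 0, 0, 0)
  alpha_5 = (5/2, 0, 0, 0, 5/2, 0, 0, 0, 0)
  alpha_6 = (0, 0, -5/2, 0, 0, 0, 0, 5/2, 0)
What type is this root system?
A6

Compute the Cartan integers a_ij = 2(alpha_i, alpha_j)/(alpha_j, alpha_j); the resulting 6x6 Cartan matrix is
[[2, 0, 0, -1, -1, 0], [0, 2, 0, -1, 0, 0], [0, 0, 2, 0, -1, -1], [-1, -1, 0, 2, 0, 0], [-1, 0, -1, 0, 2, 0], [0, 0, -1, 0, 0, 2]].
All simple roots have the same length, so the diagram is simply laced. The associated Dynkin diagram is a chain of 6 nodes with single edges (A_6), so the type is A_6 (the algebra sl(7)).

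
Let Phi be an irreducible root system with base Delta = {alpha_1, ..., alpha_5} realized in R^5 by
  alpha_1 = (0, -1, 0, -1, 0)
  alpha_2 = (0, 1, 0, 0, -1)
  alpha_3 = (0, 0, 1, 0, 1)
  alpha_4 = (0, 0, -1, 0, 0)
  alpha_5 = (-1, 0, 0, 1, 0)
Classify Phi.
type B_5

Compute the Cartan integers a_ij = 2(alpha_i, alpha_j)/(alpha_j, alpha_j); the resulting 5x5 Cartan matrix is
[[2, -1, 0, 0, -1], [-1, 2, -1, 0, 0], [0, -1, 2, -2, 0], [0, 0, -1, 2, 0], [-1, 0, 0, 0, 2]].
The roots have two lengths (squared-length ratio 2:1); the short ones are alpha_{4}. The associated Dynkin diagram is a chain of 5 nodes with a double edge at one end; the terminal node there is the unique short simple root (B_5), so the type is B_5 (the algebra so(11)).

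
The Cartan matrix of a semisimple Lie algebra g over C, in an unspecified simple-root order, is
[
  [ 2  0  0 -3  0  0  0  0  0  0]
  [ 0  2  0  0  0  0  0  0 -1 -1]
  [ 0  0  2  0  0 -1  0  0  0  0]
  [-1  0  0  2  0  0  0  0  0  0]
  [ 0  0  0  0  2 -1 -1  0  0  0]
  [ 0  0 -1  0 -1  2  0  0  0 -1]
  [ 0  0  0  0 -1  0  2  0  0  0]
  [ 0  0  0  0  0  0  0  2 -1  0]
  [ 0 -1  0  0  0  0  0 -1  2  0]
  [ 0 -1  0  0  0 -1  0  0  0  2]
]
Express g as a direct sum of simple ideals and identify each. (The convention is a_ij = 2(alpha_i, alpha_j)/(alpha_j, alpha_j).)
The diagram associated to this matrix has two connected components: the simple roots {alpha_2, alpha_3, alpha_5, alpha_6, alpha_7, alpha_8, alpha_9, alpha_10} form a chain of 7 nodes with one extra node attached to the third node from one end (E_8), and {alpha_1, alpha_4} form two nodes joined by a triple edge (G_2). A semisimple Lie algebra decomposes uniquely as the direct sum of simple ideals, one per connected component of its Dynkin diagram, so g ≅ E_8 ⊕ G_2 (dimension 248 + 14 = 262).

type E_8 + type G_2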